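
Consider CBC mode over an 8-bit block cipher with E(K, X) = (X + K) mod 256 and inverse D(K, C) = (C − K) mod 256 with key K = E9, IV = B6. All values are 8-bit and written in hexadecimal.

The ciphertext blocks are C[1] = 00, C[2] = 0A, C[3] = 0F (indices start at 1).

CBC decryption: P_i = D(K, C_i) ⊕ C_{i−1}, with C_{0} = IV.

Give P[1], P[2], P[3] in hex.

P[1] = A1, P[2] = 21, P[3] = 2C

P[1]: D(K, 00) = 17; 17 ⊕ B6 = A1.
P[2]: D(K, 0A) = 21; 21 ⊕ 00 = 21.
P[3]: D(K, 0F) = 26; 26 ⊕ 0A = 2C.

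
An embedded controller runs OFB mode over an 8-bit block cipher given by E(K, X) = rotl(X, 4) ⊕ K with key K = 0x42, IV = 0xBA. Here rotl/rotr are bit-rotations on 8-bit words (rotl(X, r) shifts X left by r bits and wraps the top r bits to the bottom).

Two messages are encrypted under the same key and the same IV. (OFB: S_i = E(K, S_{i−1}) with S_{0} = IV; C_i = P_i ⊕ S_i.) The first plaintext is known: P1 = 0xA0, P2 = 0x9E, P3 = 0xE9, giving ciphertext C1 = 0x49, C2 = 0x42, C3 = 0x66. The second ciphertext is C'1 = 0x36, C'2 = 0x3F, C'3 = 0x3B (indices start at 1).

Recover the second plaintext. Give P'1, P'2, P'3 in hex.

P'1 = 0xDF, P'2 = 0xE3, P'3 = 0xB4

In OFB with a reused IV, both messages share the same keystream S_i, so C_i ⊕ C'_i = P_i ⊕ P'_i and thus P'_i = P_i ⊕ C_i ⊕ C'_i.
P'1: 0xA0 ⊕ 0x49 ⊕ 0x36 = 0xDF.
P'2: 0x9E ⊕ 0x42 ⊕ 0x3F = 0xE3.
P'3: 0xE9 ⊕ 0x66 ⊕ 0x3B = 0xB4.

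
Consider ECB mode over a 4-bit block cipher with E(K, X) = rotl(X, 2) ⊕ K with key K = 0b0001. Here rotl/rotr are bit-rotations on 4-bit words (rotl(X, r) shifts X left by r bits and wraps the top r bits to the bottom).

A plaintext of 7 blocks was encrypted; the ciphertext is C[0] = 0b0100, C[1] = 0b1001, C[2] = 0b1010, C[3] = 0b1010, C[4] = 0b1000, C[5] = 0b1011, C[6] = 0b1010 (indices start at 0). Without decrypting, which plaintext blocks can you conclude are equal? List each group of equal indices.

ECB encrypts each block independently with the same key, so equal ciphertext blocks imply equal plaintext blocks.
C[2] = C[3] = C[6] = 0b1010, so P[2] = P[3] = P[6].

P[2] = P[3] = P[6]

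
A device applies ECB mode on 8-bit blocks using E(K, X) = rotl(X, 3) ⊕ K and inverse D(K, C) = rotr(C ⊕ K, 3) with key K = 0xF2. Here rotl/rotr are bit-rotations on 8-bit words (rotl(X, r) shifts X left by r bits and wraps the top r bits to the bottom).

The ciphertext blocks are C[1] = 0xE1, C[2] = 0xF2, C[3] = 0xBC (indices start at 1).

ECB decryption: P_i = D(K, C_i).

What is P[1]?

P[1]: D(K, 0xE1) = 0x62.

P[1] = 0x62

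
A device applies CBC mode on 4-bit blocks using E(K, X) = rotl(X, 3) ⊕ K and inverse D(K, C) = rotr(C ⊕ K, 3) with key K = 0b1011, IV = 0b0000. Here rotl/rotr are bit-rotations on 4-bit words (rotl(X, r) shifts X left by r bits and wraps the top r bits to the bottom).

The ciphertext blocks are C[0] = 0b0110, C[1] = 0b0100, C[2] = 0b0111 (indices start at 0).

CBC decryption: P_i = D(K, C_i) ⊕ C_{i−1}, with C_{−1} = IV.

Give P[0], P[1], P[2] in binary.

P[0] = 0b1011, P[1] = 0b1001, P[2] = 0b1101

P[0]: D(K, 0b0110) = 0b1011; 0b1011 ⊕ 0b0000 = 0b1011.
P[1]: D(K, 0b0100) = 0b1111; 0b1111 ⊕ 0b0110 = 0b1001.
P[2]: D(K, 0b0111) = 0b1001; 0b1001 ⊕ 0b0100 = 0b1101.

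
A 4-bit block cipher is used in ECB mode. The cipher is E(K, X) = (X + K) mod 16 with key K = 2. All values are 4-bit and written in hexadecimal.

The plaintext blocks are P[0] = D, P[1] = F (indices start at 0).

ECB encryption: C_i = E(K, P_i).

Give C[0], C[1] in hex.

C[0]: E(K, D) = F.
C[1]: E(K, F) = 1.

C[0] = F, C[1] = 1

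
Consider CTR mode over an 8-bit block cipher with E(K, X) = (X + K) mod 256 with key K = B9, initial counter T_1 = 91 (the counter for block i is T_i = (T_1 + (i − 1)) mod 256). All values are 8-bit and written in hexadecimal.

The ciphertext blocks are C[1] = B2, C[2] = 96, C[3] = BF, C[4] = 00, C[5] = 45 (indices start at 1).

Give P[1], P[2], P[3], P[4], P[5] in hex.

P[1] = F8, P[2] = DD, P[3] = F3, P[4] = 4D, P[5] = 0B

CTR decryption: S_i = E(K, T_i) where T_i is the counter for block i; P_i = C_i ⊕ S_i.
P[1]: T = 91, S = E(K, T) = 4A; B2 ⊕ 4A = F8.
P[2]: T = 92, S = E(K, T) = 4B; 96 ⊕ 4B = DD.
P[3]: T = 93, S = E(K, T) = 4C; BF ⊕ 4C = F3.
P[4]: T = 94, S = E(K, T) = 4D; 00 ⊕ 4D = 4D.
P[5]: T = 95, S = E(K, T) = 4E; 45 ⊕ 4E = 0B.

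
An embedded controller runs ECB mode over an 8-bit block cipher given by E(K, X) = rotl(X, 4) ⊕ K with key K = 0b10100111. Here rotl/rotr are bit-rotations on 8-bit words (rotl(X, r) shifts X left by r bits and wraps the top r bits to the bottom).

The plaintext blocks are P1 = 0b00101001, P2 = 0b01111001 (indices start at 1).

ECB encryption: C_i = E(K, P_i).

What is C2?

C2: E(K, 0b01111001) = 0b00110000.

C2 = 0b00110000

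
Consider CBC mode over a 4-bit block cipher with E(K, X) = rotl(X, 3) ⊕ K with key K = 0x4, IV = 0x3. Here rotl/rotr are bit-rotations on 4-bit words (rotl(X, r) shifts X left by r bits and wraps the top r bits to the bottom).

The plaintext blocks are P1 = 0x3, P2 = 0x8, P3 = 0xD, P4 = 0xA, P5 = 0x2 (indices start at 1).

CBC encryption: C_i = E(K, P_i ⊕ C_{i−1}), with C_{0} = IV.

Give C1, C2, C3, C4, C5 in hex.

C1: P1 ⊕ 0x3 = 0x0; E(K, 0x0) = 0x4.
C2: P2 ⊕ 0x4 = 0xC; E(K, 0xC) = 0x2.
C3: P3 ⊕ 0x2 = 0xF; E(K, 0xF) = 0xB.
C4: P4 ⊕ 0xB = 0x1; E(K, 0x1) = 0xC.
C5: P5 ⊕ 0xC = 0xE; E(K, 0xE) = 0x3.

C1 = 0x4, C2 = 0x2, C3 = 0xB, C4 = 0xC, C5 = 0x3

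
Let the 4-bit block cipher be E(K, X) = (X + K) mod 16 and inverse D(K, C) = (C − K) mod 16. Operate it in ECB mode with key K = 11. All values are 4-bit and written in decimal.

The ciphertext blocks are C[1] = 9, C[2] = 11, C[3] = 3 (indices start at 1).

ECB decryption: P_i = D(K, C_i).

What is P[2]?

P[2]: D(K, 11) = 0.

P[2] = 0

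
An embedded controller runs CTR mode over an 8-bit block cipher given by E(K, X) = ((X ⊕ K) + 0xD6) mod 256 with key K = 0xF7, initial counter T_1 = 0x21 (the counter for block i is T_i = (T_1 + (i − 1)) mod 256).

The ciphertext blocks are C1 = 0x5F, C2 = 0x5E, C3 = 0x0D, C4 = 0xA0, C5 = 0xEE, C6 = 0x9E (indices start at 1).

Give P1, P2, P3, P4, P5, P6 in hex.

P1 = 0xF3, P2 = 0xF5, P3 = 0xA7, P4 = 0x09, P5 = 0x46, P6 = 0x39

CTR decryption: S_i = E(K, T_i) where T_i is the counter for block i; P_i = C_i ⊕ S_i.
P1: T = 0x21, S = E(K, T) = 0xAC; 0x5F ⊕ 0xAC = 0xF3.
P2: T = 0x22, S = E(K, T) = 0xAB; 0x5E ⊕ 0xAB = 0xF5.
P3: T = 0x23, S = E(K, T) = 0xAA; 0x0D ⊕ 0xAA = 0xA7.
P4: T = 0x24, S = E(K, T) = 0xA9; 0xA0 ⊕ 0xA9 = 0x09.
P5: T = 0x25, S = E(K, T) = 0xA8; 0xEE ⊕ 0xA8 = 0x46.
P6: T = 0x26, S = E(K, T) = 0xA7; 0x9E ⊕ 0xA7 = 0x39.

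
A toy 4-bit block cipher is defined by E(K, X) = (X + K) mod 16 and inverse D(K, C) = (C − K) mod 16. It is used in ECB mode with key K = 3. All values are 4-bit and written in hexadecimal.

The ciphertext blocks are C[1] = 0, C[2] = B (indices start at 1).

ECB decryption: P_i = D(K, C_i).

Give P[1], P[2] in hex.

P[1]: D(K, 0) = D.
P[2]: D(K, B) = 8.

P[1] = D, P[2] = 8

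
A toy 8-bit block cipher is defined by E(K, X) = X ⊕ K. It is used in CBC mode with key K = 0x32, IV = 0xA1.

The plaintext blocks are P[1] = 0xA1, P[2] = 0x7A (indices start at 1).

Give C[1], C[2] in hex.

CBC encryption: C_i = E(K, P_i ⊕ C_{i−1}), with C_{0} = IV.
C[1]: P[1] ⊕ 0xA1 = 0x00; E(K, 0x00) = 0x32.
C[2]: P[2] ⊕ 0x32 = 0x48; E(K, 0x48) = 0x7A.

C[1] = 0x32, C[2] = 0x7A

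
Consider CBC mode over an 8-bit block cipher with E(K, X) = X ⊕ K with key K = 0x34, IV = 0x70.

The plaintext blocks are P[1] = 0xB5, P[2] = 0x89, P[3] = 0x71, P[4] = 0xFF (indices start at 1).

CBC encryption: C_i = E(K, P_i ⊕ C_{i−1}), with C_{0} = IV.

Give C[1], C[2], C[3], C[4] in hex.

C[1]: P[1] ⊕ 0x70 = 0xC5; E(K, 0xC5) = 0xF1.
C[2]: P[2] ⊕ 0xF1 = 0x78; E(K, 0x78) = 0x4C.
C[3]: P[3] ⊕ 0x4C = 0x3D; E(K, 0x3D) = 0x09.
C[4]: P[4] ⊕ 0x09 = 0xF6; E(K, 0xF6) = 0xC2.

C[1] = 0xF1, C[2] = 0x4C, C[3] = 0x09, C[4] = 0xC2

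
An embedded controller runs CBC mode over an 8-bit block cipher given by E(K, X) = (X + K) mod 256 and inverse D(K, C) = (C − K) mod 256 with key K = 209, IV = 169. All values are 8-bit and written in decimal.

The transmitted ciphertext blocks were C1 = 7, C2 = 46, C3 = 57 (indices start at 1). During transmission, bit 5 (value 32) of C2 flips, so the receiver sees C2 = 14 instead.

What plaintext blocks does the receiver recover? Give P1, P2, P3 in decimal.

P1 = 159, P2 = 58, P3 = 102

CBC decryption: P_i = D(K, C_i) ⊕ C_{i−1}, with C_{0} = IV.
Only C2 changed, to 14. In CBC, a change in C_i garbles P_i and flips the same bit in P_{i+1}. Decrypting the received ciphertext:
P1: D(K, 7) = 54; 54 ⊕ 169 = 159.
P2: D(K, 14) = 61; 61 ⊕ 7 = 58.
P3: D(K, 57) = 104; 104 ⊕ 14 = 102.
Blocks that differ from the original plaintext: P2, P3.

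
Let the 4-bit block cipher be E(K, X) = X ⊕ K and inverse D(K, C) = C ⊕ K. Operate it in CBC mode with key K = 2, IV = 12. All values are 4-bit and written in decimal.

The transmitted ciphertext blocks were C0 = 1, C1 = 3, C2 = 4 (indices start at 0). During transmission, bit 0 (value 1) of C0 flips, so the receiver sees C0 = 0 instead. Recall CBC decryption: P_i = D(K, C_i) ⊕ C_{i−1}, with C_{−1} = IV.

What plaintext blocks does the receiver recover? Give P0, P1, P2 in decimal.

P0 = 14, P1 = 1, P2 = 5

Only C0 changed, to 0. In CBC, a change in C_i garbles P_i and flips the same bit in P_{i+1}. Decrypting the received ciphertext:
P0: D(K, 0) = 2; 2 ⊕ 12 = 14.
P1: D(K, 3) = 1; 1 ⊕ 0 = 1.
P2: D(K, 4) = 6; 6 ⊕ 3 = 5.
Blocks that differ from the original plaintext: P0, P1.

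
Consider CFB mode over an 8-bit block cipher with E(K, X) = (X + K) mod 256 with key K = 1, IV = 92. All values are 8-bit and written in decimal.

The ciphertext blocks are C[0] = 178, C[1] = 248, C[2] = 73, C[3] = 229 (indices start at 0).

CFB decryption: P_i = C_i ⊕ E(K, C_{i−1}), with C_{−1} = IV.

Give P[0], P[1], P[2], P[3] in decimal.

P[0] = 239, P[1] = 75, P[2] = 176, P[3] = 175

P[0]: E(K, 92) = 93; 178 ⊕ 93 = 239.
P[1]: E(K, 178) = 179; 248 ⊕ 179 = 75.
P[2]: E(K, 248) = 249; 73 ⊕ 249 = 176.
P[3]: E(K, 73) = 74; 229 ⊕ 74 = 175.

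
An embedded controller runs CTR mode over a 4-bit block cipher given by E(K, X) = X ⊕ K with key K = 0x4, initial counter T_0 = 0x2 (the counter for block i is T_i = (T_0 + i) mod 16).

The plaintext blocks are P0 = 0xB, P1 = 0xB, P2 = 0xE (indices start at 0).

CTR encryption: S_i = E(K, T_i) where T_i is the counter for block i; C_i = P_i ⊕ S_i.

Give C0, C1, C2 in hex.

C0: T = 0x2, S = E(K, T) = 0x6; 0xB ⊕ 0x6 = 0xD.
C1: T = 0x3, S = E(K, T) = 0x7; 0xB ⊕ 0x7 = 0xC.
C2: T = 0x4, S = E(K, T) = 0x0; 0xE ⊕ 0x0 = 0xE.

C0 = 0xD, C1 = 0xC, C2 = 0xE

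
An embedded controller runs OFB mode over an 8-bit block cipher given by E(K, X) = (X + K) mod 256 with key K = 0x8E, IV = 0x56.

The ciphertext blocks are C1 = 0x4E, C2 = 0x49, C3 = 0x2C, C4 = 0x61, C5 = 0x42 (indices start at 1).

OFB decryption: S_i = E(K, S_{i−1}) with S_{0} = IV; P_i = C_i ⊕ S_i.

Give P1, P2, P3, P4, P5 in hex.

P1: S = E(K, 0x56) = 0xE4; 0x4E ⊕ 0xE4 = 0xAA.
P2: S = E(K, 0xE4) = 0x72; 0x49 ⊕ 0x72 = 0x3B.
P3: S = E(K, 0x72) = 0x00; 0x2C ⊕ 0x00 = 0x2C.
P4: S = E(K, 0x00) = 0x8E; 0x61 ⊕ 0x8E = 0xEF.
P5: S = E(K, 0x8E) = 0x1C; 0x42 ⊕ 0x1C = 0x5E.

P1 = 0xAA, P2 = 0x3B, P3 = 0x2C, P4 = 0xEF, P5 = 0x5E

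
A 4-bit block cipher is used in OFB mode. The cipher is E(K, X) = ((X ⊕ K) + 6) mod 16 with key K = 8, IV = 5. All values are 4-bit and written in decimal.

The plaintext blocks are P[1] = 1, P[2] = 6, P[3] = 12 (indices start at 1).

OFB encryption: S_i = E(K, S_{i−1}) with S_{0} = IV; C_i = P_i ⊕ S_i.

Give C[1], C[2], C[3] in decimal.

C[1]: S = E(K, 5) = 3; 1 ⊕ 3 = 2.
C[2]: S = E(K, 3) = 1; 6 ⊕ 1 = 7.
C[3]: S = E(K, 1) = 15; 12 ⊕ 15 = 3.

C[1] = 2, C[2] = 7, C[3] = 3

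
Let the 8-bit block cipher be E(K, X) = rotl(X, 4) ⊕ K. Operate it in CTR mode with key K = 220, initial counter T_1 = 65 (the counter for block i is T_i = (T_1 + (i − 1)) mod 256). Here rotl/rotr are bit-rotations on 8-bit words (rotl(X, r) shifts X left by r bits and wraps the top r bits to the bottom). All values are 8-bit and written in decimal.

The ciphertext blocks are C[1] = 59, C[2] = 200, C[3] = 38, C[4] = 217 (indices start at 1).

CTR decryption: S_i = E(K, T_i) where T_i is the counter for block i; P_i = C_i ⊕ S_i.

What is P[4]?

P[4]: T = 68, S = E(K, T) = 152; 217 ⊕ 152 = 65.

P[4] = 65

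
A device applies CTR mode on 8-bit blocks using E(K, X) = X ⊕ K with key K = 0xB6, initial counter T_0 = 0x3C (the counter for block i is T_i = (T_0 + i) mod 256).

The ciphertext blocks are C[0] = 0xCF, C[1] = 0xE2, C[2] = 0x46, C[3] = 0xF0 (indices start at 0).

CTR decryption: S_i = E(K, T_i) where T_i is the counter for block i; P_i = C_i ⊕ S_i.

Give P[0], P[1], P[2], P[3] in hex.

P[0] = 0x45, P[1] = 0x69, P[2] = 0xCE, P[3] = 0x79

P[0]: T = 0x3C, S = E(K, T) = 0x8A; 0xCF ⊕ 0x8A = 0x45.
P[1]: T = 0x3D, S = E(K, T) = 0x8B; 0xE2 ⊕ 0x8B = 0x69.
P[2]: T = 0x3E, S = E(K, T) = 0x88; 0x46 ⊕ 0x88 = 0xCE.
P[3]: T = 0x3F, S = E(K, T) = 0x89; 0xF0 ⊕ 0x89 = 0x79.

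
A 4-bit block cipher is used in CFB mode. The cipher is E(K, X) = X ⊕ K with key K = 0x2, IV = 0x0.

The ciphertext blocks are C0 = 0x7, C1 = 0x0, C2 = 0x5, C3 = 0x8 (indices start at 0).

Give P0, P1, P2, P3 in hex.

P0 = 0x5, P1 = 0x5, P2 = 0x7, P3 = 0xF

CFB decryption: P_i = C_i ⊕ E(K, C_{i−1}), with C_{−1} = IV.
P0: E(K, 0x0) = 0x2; 0x7 ⊕ 0x2 = 0x5.
P1: E(K, 0x7) = 0x5; 0x0 ⊕ 0x5 = 0x5.
P2: E(K, 0x0) = 0x2; 0x5 ⊕ 0x2 = 0x7.
P3: E(K, 0x5) = 0x7; 0x8 ⊕ 0x7 = 0xF.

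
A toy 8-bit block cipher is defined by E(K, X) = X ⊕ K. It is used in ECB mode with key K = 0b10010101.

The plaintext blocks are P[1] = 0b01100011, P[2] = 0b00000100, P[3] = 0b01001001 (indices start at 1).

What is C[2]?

ECB encryption: C_i = E(K, P_i).
C[2]: E(K, 0b00000100) = 0b10010001.

C[2] = 0b10010001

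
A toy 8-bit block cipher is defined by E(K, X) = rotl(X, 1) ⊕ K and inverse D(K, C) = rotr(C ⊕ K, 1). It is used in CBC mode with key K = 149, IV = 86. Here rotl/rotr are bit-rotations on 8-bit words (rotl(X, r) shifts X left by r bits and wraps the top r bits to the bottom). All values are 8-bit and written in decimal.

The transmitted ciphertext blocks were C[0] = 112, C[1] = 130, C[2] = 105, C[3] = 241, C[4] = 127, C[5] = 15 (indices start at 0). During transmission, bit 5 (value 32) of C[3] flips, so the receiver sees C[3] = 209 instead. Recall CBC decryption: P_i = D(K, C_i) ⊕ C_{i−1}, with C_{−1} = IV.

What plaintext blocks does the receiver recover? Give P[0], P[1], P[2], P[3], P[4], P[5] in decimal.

P[0] = 164, P[1] = 251, P[2] = 252, P[3] = 75, P[4] = 164, P[5] = 50

Only C[3] changed, to 209. In CBC, a change in C_i garbles P_i and flips the same bit in P_{i+1}. Decrypting the received ciphertext:
P[0]: D(K, 112) = 242; 242 ⊕ 86 = 164.
P[1]: D(K, 130) = 139; 139 ⊕ 112 = 251.
P[2]: D(K, 105) = 126; 126 ⊕ 130 = 252.
P[3]: D(K, 209) = 34; 34 ⊕ 105 = 75.
P[4]: D(K, 127) = 117; 117 ⊕ 209 = 164.
P[5]: D(K, 15) = 77; 77 ⊕ 127 = 50.
Blocks that differ from the original plaintext: P[3], P[4].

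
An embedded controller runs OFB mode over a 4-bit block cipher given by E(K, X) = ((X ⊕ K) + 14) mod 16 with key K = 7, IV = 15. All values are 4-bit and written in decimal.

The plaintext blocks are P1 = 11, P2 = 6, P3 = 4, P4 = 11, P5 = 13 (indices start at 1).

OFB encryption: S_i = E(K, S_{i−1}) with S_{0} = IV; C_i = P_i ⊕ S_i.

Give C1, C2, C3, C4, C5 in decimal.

C1 = 13, C2 = 9, C3 = 2, C4 = 4, C5 = 11

C1: S = E(K, 15) = 6; 11 ⊕ 6 = 13.
C2: S = E(K, 6) = 15; 6 ⊕ 15 = 9.
C3: S = E(K, 15) = 6; 4 ⊕ 6 = 2.
C4: S = E(K, 6) = 15; 11 ⊕ 15 = 4.
C5: S = E(K, 15) = 6; 13 ⊕ 6 = 11.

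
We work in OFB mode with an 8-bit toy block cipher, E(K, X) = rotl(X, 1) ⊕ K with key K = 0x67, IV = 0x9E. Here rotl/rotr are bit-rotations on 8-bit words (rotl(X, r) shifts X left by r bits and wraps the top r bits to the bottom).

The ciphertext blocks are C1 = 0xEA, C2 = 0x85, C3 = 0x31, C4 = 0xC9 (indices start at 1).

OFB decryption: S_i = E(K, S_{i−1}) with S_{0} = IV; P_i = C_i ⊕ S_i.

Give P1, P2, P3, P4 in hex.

P1: S = E(K, 0x9E) = 0x5A; 0xEA ⊕ 0x5A = 0xB0.
P2: S = E(K, 0x5A) = 0xD3; 0x85 ⊕ 0xD3 = 0x56.
P3: S = E(K, 0xD3) = 0xC0; 0x31 ⊕ 0xC0 = 0xF1.
P4: S = E(K, 0xC0) = 0xE6; 0xC9 ⊕ 0xE6 = 0x2F.

P1 = 0xB0, P2 = 0x56, P3 = 0xF1, P4 = 0x2F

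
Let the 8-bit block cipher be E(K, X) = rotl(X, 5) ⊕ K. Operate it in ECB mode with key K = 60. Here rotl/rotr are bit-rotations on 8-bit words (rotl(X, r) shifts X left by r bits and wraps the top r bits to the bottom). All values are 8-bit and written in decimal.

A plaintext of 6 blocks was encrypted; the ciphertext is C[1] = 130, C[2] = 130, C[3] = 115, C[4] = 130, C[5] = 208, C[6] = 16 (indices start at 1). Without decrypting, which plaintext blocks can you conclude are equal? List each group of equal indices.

P[1] = P[2] = P[4]

ECB encrypts each block independently with the same key, so equal ciphertext blocks imply equal plaintext blocks.
C[1] = C[2] = C[4] = 130, so P[1] = P[2] = P[4].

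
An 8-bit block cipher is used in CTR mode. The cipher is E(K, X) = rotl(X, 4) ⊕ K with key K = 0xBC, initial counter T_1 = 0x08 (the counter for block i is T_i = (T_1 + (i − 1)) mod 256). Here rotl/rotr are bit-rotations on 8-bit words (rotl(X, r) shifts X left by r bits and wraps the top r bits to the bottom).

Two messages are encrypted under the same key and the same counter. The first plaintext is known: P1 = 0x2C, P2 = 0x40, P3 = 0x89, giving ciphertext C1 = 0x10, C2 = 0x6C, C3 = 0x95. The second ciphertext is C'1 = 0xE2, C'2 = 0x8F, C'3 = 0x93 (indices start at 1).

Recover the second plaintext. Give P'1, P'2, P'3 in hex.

In CTR with a reused counter, both messages share the same keystream S_i, so C_i ⊕ C'_i = P_i ⊕ P'_i and thus P'_i = P_i ⊕ C_i ⊕ C'_i.
P'1: 0x2C ⊕ 0x10 ⊕ 0xE2 = 0xDE.
P'2: 0x40 ⊕ 0x6C ⊕ 0x8F = 0xA3.
P'3: 0x89 ⊕ 0x95 ⊕ 0x93 = 0x8F.

P'1 = 0xDE, P'2 = 0xA3, P'3 = 0x8F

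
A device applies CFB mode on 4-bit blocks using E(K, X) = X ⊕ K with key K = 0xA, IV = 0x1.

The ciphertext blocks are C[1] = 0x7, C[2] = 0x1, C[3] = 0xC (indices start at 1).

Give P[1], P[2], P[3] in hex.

P[1] = 0xC, P[2] = 0xC, P[3] = 0x7

CFB decryption: P_i = C_i ⊕ E(K, C_{i−1}), with C_{0} = IV.
P[1]: E(K, 0x1) = 0xB; 0x7 ⊕ 0xB = 0xC.
P[2]: E(K, 0x7) = 0xD; 0x1 ⊕ 0xD = 0xC.
P[3]: E(K, 0x1) = 0xB; 0xC ⊕ 0xB = 0x7.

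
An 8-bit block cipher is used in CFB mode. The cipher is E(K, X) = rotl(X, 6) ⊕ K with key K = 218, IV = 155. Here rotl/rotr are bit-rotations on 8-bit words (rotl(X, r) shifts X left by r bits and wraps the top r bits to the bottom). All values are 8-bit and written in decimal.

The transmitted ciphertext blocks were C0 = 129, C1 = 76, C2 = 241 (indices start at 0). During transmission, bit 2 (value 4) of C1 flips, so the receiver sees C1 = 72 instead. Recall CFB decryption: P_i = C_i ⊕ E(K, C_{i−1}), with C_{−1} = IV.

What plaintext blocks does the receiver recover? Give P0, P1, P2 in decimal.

P0 = 189, P1 = 242, P2 = 57

Only C1 changed, to 72. In CFB, a change in C_i flips the same bit in P_i and garbles P_{i+1}. Decrypting the received ciphertext:
P0: E(K, 155) = 60; 129 ⊕ 60 = 189.
P1: E(K, 129) = 186; 72 ⊕ 186 = 242.
P2: E(K, 72) = 200; 241 ⊕ 200 = 57.
Blocks that differ from the original plaintext: P1, P2.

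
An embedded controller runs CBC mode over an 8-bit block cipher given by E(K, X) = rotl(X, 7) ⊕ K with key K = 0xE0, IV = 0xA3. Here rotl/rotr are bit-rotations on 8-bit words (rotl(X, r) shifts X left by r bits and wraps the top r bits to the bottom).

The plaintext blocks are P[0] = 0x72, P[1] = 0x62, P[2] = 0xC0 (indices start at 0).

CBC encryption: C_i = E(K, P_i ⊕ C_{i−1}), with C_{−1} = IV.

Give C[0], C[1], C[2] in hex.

C[0]: P[0] ⊕ 0xA3 = 0xD1; E(K, 0xD1) = 0x08.
C[1]: P[1] ⊕ 0x08 = 0x6A; E(K, 0x6A) = 0xD5.
C[2]: P[2] ⊕ 0xD5 = 0x15; E(K, 0x15) = 0x6A.

C[0] = 0x08, C[1] = 0xD5, C[2] = 0x6A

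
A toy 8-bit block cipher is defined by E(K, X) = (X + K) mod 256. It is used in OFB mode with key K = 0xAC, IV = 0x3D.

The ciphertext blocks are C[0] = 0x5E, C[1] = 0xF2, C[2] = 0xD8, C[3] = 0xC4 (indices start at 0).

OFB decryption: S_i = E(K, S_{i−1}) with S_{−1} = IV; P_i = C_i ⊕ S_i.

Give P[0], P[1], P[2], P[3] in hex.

P[0]: S = E(K, 0x3D) = 0xE9; 0x5E ⊕ 0xE9 = 0xB7.
P[1]: S = E(K, 0xE9) = 0x95; 0xF2 ⊕ 0x95 = 0x67.
P[2]: S = E(K, 0x95) = 0x41; 0xD8 ⊕ 0x41 = 0x99.
P[3]: S = E(K, 0x41) = 0xED; 0xC4 ⊕ 0xED = 0x29.

P[0] = 0xB7, P[1] = 0x67, P[2] = 0x99, P[3] = 0x29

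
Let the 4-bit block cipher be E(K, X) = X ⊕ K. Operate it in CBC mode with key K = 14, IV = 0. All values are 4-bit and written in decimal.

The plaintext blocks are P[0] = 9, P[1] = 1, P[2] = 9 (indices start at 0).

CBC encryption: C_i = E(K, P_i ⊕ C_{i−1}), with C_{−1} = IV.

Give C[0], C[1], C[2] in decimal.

C[0]: P[0] ⊕ 0 = 9; E(K, 9) = 7.
C[1]: P[1] ⊕ 7 = 6; E(K, 6) = 8.
C[2]: P[2] ⊕ 8 = 1; E(K, 1) = 15.

C[0] = 7, C[1] = 8, C[2] = 15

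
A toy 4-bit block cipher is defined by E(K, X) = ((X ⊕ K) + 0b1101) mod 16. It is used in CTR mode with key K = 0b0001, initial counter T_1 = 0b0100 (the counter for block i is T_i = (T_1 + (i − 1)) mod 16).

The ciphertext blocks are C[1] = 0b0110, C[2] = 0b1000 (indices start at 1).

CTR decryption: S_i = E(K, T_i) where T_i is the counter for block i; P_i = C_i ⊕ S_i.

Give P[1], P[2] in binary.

P[1]: T = 0b0100, S = E(K, T) = 0b0010; 0b0110 ⊕ 0b0010 = 0b0100.
P[2]: T = 0b0101, S = E(K, T) = 0b0001; 0b1000 ⊕ 0b0001 = 0b1001.

P[1] = 0b0100, P[2] = 0b1001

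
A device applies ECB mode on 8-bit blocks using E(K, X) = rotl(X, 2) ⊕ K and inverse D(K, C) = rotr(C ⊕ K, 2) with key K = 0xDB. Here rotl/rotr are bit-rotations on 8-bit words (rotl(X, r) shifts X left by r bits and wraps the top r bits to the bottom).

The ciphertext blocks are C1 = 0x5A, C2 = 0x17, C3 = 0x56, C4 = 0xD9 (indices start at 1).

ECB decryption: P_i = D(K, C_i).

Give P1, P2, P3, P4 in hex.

P1 = 0x60, P2 = 0x33, P3 = 0x63, P4 = 0x80

P1: D(K, 0x5A) = 0x60.
P2: D(K, 0x17) = 0x33.
P3: D(K, 0x56) = 0x63.
P4: D(K, 0xD9) = 0x80.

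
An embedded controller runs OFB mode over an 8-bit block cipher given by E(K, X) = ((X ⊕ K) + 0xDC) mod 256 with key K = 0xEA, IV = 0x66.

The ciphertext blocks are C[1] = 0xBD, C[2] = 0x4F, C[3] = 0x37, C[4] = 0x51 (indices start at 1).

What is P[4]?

P[4] = 0x07

OFB decryption: S_i = E(K, S_{i−1}) with S_{0} = IV; P_i = C_i ⊕ S_i.
P[1]: S = E(K, 0x66) = 0x68; 0xBD ⊕ 0x68 = 0xD5.
P[2]: S = E(K, 0x68) = 0x5E; 0x4F ⊕ 0x5E = 0x11.
P[3]: S = E(K, 0x5E) = 0x90; 0x37 ⊕ 0x90 = 0xA7.
P[4]: S = E(K, 0x90) = 0x56; 0x51 ⊕ 0x56 = 0x07.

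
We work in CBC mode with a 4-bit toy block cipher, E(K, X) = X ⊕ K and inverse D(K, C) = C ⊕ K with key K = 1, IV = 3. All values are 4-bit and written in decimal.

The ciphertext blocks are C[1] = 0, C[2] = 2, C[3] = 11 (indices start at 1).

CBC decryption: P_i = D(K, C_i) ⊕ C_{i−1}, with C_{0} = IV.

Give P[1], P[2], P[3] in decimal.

P[1]: D(K, 0) = 1; 1 ⊕ 3 = 2.
P[2]: D(K, 2) = 3; 3 ⊕ 0 = 3.
P[3]: D(K, 11) = 10; 10 ⊕ 2 = 8.

P[1] = 2, P[2] = 3, P[3] = 8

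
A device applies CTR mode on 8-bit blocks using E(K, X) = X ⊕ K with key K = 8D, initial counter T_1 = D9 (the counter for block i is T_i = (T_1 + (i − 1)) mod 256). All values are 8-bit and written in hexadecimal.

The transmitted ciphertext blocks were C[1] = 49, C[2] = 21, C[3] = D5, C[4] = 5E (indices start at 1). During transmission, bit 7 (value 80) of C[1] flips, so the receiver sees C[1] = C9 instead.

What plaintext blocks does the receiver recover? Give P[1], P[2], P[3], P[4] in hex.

CTR decryption: S_i = E(K, T_i) where T_i is the counter for block i; P_i = C_i ⊕ S_i.
Only C[1] changed, to C9. In CTR, a change in C_i flips the same bit in P_i only; the keystream is unaffected. Decrypting the received ciphertext:
P[1]: T = D9, S = E(K, T) = 54; C9 ⊕ 54 = 9D.
P[2]: T = DA, S = E(K, T) = 57; 21 ⊕ 57 = 76.
P[3]: T = DB, S = E(K, T) = 56; D5 ⊕ 56 = 83.
P[4]: T = DC, S = E(K, T) = 51; 5E ⊕ 51 = 0F.
Blocks that differ from the original plaintext: P[1].

P[1] = 9D, P[2] = 76, P[3] = 83, P[4] = 0F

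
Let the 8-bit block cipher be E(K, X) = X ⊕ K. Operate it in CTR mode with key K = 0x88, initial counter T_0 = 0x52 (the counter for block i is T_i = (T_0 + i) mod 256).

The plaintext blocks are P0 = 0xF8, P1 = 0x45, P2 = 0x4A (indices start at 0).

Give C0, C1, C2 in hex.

C0 = 0x22, C1 = 0x9E, C2 = 0x96

CTR encryption: S_i = E(K, T_i) where T_i is the counter for block i; C_i = P_i ⊕ S_i.
C0: T = 0x52, S = E(K, T) = 0xDA; 0xF8 ⊕ 0xDA = 0x22.
C1: T = 0x53, S = E(K, T) = 0xDB; 0x45 ⊕ 0xDB = 0x9E.
C2: T = 0x54, S = E(K, T) = 0xDC; 0x4A ⊕ 0xDC = 0x96.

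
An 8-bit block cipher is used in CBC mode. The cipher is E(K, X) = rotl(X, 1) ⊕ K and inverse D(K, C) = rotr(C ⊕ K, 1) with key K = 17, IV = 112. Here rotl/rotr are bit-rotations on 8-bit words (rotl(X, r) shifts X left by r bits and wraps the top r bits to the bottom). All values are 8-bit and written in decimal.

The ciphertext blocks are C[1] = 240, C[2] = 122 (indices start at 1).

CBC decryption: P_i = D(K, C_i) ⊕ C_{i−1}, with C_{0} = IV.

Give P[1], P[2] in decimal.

P[1]: D(K, 240) = 240; 240 ⊕ 112 = 128.
P[2]: D(K, 122) = 181; 181 ⊕ 240 = 69.

P[1] = 128, P[2] = 69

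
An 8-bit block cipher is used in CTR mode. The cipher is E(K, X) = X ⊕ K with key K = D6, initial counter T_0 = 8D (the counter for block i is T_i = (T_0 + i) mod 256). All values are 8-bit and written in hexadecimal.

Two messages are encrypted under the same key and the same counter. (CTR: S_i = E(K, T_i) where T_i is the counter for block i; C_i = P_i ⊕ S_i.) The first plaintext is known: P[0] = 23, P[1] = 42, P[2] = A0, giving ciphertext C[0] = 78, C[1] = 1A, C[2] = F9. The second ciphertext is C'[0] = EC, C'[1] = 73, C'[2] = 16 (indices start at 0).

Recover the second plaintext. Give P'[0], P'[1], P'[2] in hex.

P'[0] = B7, P'[1] = 2B, P'[2] = 4F

In CTR with a reused counter, both messages share the same keystream S_i, so C_i ⊕ C'_i = P_i ⊕ P'_i and thus P'_i = P_i ⊕ C_i ⊕ C'_i.
P'[0]: 23 ⊕ 78 ⊕ EC = B7.
P'[1]: 42 ⊕ 1A ⊕ 73 = 2B.
P'[2]: A0 ⊕ F9 ⊕ 16 = 4F.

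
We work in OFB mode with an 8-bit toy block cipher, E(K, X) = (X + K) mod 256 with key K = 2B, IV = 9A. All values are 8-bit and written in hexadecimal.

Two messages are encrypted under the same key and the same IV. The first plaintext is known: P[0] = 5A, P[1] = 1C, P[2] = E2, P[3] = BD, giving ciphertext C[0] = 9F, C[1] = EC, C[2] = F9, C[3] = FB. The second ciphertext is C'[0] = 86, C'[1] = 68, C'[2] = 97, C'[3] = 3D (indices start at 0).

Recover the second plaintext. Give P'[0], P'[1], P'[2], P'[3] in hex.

P'[0] = 43, P'[1] = 98, P'[2] = 8C, P'[3] = 7B

In OFB with a reused IV, both messages share the same keystream S_i, so C_i ⊕ C'_i = P_i ⊕ P'_i and thus P'_i = P_i ⊕ C_i ⊕ C'_i.
P'[0]: 5A ⊕ 9F ⊕ 86 = 43.
P'[1]: 1C ⊕ EC ⊕ 68 = 98.
P'[2]: E2 ⊕ F9 ⊕ 97 = 8C.
P'[3]: BD ⊕ FB ⊕ 3D = 7B.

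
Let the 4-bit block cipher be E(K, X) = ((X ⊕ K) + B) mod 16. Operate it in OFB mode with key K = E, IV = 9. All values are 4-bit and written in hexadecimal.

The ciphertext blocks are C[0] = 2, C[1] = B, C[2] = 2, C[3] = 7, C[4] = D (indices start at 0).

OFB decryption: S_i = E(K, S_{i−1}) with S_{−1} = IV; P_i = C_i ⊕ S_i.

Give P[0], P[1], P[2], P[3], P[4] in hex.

P[0]: S = E(K, 9) = 2; 2 ⊕ 2 = 0.
P[1]: S = E(K, 2) = 7; B ⊕ 7 = C.
P[2]: S = E(K, 7) = 4; 2 ⊕ 4 = 6.
P[3]: S = E(K, 4) = 5; 7 ⊕ 5 = 2.
P[4]: S = E(K, 5) = 6; D ⊕ 6 = B.

P[0] = 0, P[1] = C, P[2] = 6, P[3] = 2, P[4] = B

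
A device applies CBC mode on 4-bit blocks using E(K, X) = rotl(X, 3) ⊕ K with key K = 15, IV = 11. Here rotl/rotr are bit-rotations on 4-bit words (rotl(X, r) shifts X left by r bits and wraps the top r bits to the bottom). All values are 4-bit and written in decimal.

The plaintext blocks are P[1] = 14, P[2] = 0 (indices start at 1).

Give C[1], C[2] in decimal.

C[1] = 5, C[2] = 5

CBC encryption: C_i = E(K, P_i ⊕ C_{i−1}), with C_{0} = IV.
C[1]: P[1] ⊕ 11 = 5; E(K, 5) = 5.
C[2]: P[2] ⊕ 5 = 5; E(K, 5) = 5.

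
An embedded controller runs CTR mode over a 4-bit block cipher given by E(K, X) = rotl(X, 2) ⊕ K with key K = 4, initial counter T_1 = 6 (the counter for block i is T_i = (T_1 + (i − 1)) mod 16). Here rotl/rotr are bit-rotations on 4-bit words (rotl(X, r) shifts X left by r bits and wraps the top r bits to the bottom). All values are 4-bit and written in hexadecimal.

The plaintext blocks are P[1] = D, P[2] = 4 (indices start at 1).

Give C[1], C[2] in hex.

CTR encryption: S_i = E(K, T_i) where T_i is the counter for block i; C_i = P_i ⊕ S_i.
C[1]: T = 6, S = E(K, T) = D; D ⊕ D = 0.
C[2]: T = 7, S = E(K, T) = 9; 4 ⊕ 9 = D.

C[1] = 0, C[2] = D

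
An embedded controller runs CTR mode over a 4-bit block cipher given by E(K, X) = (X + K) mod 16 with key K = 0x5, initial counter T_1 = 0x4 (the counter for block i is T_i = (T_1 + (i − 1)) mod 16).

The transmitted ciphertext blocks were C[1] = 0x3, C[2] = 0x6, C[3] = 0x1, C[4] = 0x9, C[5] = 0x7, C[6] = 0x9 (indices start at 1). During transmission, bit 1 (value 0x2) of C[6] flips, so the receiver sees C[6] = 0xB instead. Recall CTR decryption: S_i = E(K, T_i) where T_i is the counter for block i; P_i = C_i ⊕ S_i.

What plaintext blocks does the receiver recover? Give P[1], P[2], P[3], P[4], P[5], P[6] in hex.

Only C[6] changed, to 0xB. In CTR, a change in C_i flips the same bit in P_i only; the keystream is unaffected. Decrypting the received ciphertext:
P[1]: T = 0x4, S = E(K, T) = 0x9; 0x3 ⊕ 0x9 = 0xA.
P[2]: T = 0x5, S = E(K, T) = 0xA; 0x6 ⊕ 0xA = 0xC.
P[3]: T = 0x6, S = E(K, T) = 0xB; 0x1 ⊕ 0xB = 0xA.
P[4]: T = 0x7, S = E(K, T) = 0xC; 0x9 ⊕ 0xC = 0x5.
P[5]: T = 0x8, S = E(K, T) = 0xD; 0x7 ⊕ 0xD = 0xA.
P[6]: T = 0x9, S = E(K, T) = 0xE; 0xB ⊕ 0xE = 0x5.
Blocks that differ from the original plaintext: P[6].

P[1] = 0xA, P[2] = 0xC, P[3] = 0xA, P[4] = 0x5, P[5] = 0xA, P[6] = 0x5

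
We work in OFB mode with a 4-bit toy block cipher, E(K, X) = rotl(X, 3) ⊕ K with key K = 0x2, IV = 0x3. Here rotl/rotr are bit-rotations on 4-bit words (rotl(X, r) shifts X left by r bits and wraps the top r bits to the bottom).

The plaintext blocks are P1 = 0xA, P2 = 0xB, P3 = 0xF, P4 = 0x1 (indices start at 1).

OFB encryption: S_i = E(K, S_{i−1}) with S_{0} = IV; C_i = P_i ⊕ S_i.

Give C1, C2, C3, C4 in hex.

C1: S = E(K, 0x3) = 0xB; 0xA ⊕ 0xB = 0x1.
C2: S = E(K, 0xB) = 0xF; 0xB ⊕ 0xF = 0x4.
C3: S = E(K, 0xF) = 0xD; 0xF ⊕ 0xD = 0x2.
C4: S = E(K, 0xD) = 0xC; 0x1 ⊕ 0xC = 0xD.

C1 = 0x1, C2 = 0x4, C3 = 0x2, C4 = 0xD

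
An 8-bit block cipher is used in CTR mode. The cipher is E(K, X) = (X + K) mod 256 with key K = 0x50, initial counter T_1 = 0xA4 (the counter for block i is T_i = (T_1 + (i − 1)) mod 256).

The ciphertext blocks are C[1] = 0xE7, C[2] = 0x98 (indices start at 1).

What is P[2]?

CTR decryption: S_i = E(K, T_i) where T_i is the counter for block i; P_i = C_i ⊕ S_i.
P[2]: T = 0xA5, S = E(K, T) = 0xF5; 0x98 ⊕ 0xF5 = 0x6D.

P[2] = 0x6D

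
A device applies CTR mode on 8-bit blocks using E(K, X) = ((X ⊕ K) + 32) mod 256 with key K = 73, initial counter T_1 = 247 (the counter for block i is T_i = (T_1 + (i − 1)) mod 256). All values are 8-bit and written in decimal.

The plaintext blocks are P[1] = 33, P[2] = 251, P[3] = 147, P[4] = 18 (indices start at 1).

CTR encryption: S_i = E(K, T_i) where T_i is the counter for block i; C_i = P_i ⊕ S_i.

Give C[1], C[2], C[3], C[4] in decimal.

C[1] = 255, C[2] = 42, C[3] = 67, C[4] = 193

C[1]: T = 247, S = E(K, T) = 222; 33 ⊕ 222 = 255.
C[2]: T = 248, S = E(K, T) = 209; 251 ⊕ 209 = 42.
C[3]: T = 249, S = E(K, T) = 208; 147 ⊕ 208 = 67.
C[4]: T = 250, S = E(K, T) = 211; 18 ⊕ 211 = 193.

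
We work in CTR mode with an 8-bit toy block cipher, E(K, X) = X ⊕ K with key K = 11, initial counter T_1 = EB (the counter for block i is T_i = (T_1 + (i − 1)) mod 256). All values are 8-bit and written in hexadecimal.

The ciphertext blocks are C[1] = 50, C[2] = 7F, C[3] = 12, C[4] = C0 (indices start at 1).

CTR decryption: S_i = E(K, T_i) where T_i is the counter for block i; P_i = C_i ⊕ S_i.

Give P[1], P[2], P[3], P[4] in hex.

P[1]: T = EB, S = E(K, T) = FA; 50 ⊕ FA = AA.
P[2]: T = EC, S = E(K, T) = FD; 7F ⊕ FD = 82.
P[3]: T = ED, S = E(K, T) = FC; 12 ⊕ FC = EE.
P[4]: T = EE, S = E(K, T) = FF; C0 ⊕ FF = 3F.

P[1] = AA, P[2] = 82, P[3] = EE, P[4] = 3F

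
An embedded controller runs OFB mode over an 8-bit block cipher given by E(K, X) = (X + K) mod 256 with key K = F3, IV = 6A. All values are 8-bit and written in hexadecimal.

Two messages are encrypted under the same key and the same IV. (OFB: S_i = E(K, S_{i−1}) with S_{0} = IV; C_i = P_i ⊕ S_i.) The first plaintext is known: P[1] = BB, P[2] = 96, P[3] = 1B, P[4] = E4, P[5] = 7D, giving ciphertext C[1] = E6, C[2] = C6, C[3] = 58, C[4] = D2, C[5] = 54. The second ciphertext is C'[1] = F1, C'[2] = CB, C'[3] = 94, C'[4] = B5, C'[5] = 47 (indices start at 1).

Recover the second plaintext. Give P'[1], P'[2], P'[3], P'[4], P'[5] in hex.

P'[1] = AC, P'[2] = 9B, P'[3] = D7, P'[4] = 83, P'[5] = 6E

In OFB with a reused IV, both messages share the same keystream S_i, so C_i ⊕ C'_i = P_i ⊕ P'_i and thus P'_i = P_i ⊕ C_i ⊕ C'_i.
P'[1]: BB ⊕ E6 ⊕ F1 = AC.
P'[2]: 96 ⊕ C6 ⊕ CB = 9B.
P'[3]: 1B ⊕ 58 ⊕ 94 = D7.
P'[4]: E4 ⊕ D2 ⊕ B5 = 83.
P'[5]: 7D ⊕ 54 ⊕ 47 = 6E.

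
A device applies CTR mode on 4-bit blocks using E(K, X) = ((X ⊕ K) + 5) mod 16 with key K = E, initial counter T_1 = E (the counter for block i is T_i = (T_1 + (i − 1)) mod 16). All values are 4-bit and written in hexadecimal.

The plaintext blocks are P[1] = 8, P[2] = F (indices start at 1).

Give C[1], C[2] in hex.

C[1] = D, C[2] = 9

CTR encryption: S_i = E(K, T_i) where T_i is the counter for block i; C_i = P_i ⊕ S_i.
C[1]: T = E, S = E(K, T) = 5; 8 ⊕ 5 = D.
C[2]: T = F, S = E(K, T) = 6; F ⊕ 6 = 9.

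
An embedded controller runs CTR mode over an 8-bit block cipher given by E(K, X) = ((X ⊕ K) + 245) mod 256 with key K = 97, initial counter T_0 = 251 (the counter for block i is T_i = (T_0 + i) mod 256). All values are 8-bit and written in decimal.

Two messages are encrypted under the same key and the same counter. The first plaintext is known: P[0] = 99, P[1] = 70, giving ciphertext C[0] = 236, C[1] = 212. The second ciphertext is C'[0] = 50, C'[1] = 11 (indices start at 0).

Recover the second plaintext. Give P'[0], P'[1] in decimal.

P'[0] = 189, P'[1] = 153

In CTR with a reused counter, both messages share the same keystream S_i, so C_i ⊕ C'_i = P_i ⊕ P'_i and thus P'_i = P_i ⊕ C_i ⊕ C'_i.
P'[0]: 99 ⊕ 236 ⊕ 50 = 189.
P'[1]: 70 ⊕ 212 ⊕ 11 = 153.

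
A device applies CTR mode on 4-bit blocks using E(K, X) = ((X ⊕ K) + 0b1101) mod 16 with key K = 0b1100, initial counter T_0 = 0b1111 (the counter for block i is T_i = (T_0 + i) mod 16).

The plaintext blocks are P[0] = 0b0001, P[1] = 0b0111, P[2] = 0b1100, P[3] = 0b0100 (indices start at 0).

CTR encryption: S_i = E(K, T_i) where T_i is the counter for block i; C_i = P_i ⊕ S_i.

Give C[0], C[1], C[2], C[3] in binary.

C[0]: T = 0b1111, S = E(K, T) = 0b0000; 0b0001 ⊕ 0b0000 = 0b0001.
C[1]: T = 0b0000, S = E(K, T) = 0b1001; 0b0111 ⊕ 0b1001 = 0b1110.
C[2]: T = 0b0001, S = E(K, T) = 0b1010; 0b1100 ⊕ 0b1010 = 0b0110.
C[3]: T = 0b0010, S = E(K, T) = 0b1011; 0b0100 ⊕ 0b1011 = 0b1111.

C[0] = 0b0001, C[1] = 0b1110, C[2] = 0b0110, C[3] = 0b1111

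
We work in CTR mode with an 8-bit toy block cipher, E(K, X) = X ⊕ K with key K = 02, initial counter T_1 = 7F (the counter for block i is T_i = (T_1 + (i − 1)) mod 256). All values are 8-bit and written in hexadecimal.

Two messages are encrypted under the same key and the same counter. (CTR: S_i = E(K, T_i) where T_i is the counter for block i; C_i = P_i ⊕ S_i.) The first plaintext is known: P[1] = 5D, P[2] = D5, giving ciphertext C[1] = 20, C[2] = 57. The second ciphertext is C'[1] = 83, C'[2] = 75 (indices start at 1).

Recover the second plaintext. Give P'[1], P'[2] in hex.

P'[1] = FE, P'[2] = F7

In CTR with a reused counter, both messages share the same keystream S_i, so C_i ⊕ C'_i = P_i ⊕ P'_i and thus P'_i = P_i ⊕ C_i ⊕ C'_i.
P'[1]: 5D ⊕ 20 ⊕ 83 = FE.
P'[2]: D5 ⊕ 57 ⊕ 75 = F7.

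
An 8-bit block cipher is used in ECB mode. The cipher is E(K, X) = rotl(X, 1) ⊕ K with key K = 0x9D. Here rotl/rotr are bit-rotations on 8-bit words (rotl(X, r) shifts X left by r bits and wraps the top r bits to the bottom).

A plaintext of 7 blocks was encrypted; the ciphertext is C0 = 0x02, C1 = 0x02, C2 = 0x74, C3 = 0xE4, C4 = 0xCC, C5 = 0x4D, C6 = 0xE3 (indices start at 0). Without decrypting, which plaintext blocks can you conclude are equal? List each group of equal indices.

ECB encrypts each block independently with the same key, so equal ciphertext blocks imply equal plaintext blocks.
C0 = C1 = 0x02, so P0 = P1.

P0 = P1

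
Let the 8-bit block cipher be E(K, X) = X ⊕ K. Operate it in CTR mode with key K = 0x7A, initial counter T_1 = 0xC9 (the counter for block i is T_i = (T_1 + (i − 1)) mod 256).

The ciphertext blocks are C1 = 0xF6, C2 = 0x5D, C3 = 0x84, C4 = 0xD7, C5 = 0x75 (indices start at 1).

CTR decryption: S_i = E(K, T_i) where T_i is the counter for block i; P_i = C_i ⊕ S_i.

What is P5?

P5 = 0xC2

P5: T = 0xCD, S = E(K, T) = 0xB7; 0x75 ⊕ 0xB7 = 0xC2.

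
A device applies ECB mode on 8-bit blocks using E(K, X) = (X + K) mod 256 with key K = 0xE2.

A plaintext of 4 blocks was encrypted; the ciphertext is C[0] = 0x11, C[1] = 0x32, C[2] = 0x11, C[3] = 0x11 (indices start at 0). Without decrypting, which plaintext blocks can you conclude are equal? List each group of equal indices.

P[0] = P[2] = P[3]

ECB encrypts each block independently with the same key, so equal ciphertext blocks imply equal plaintext blocks.
C[0] = C[2] = C[3] = 0x11, so P[0] = P[2] = P[3].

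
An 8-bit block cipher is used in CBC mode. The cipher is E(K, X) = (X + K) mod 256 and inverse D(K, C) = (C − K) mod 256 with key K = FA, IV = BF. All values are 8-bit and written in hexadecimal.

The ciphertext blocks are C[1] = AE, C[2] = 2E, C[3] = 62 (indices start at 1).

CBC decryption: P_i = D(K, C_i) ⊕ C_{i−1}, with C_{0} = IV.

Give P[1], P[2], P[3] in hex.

P[1] = 0B, P[2] = 9A, P[3] = 46

P[1]: D(K, AE) = B4; B4 ⊕ BF = 0B.
P[2]: D(K, 2E) = 34; 34 ⊕ AE = 9A.
P[3]: D(K, 62) = 68; 68 ⊕ 2E = 46.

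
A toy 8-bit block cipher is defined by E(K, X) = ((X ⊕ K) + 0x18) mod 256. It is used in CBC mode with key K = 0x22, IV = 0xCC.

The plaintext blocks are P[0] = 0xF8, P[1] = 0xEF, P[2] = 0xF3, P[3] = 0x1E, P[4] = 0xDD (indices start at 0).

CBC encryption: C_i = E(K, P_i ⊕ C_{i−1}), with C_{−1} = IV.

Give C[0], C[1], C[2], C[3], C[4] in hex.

C[0] = 0x2E, C[1] = 0xFB, C[2] = 0x42, C[3] = 0x96, C[4] = 0x81

C[0]: P[0] ⊕ 0xCC = 0x34; E(K, 0x34) = 0x2E.
C[1]: P[1] ⊕ 0x2E = 0xC1; E(K, 0xC1) = 0xFB.
C[2]: P[2] ⊕ 0xFB = 0x08; E(K, 0x08) = 0x42.
C[3]: P[3] ⊕ 0x42 = 0x5C; E(K, 0x5C) = 0x96.
C[4]: P[4] ⊕ 0x96 = 0x4B; E(K, 0x4B) = 0x81.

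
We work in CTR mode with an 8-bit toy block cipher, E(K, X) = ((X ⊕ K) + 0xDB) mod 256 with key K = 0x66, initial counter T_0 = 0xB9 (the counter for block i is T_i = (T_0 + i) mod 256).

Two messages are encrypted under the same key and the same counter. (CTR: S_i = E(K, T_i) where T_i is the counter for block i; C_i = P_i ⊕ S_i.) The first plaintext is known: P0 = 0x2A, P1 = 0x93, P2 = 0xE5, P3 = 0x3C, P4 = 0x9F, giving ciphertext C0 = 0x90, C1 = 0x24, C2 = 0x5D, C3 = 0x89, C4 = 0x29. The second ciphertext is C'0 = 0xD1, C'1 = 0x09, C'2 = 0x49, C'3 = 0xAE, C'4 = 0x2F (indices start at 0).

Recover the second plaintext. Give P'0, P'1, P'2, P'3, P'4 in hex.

P'0 = 0x6B, P'1 = 0xBE, P'2 = 0xF1, P'3 = 0x1B, P'4 = 0x99

In CTR with a reused counter, both messages share the same keystream S_i, so C_i ⊕ C'_i = P_i ⊕ P'_i and thus P'_i = P_i ⊕ C_i ⊕ C'_i.
P'0: 0x2A ⊕ 0x90 ⊕ 0xD1 = 0x6B.
P'1: 0x93 ⊕ 0x24 ⊕ 0x09 = 0xBE.
P'2: 0xE5 ⊕ 0x5D ⊕ 0x49 = 0xF1.
P'3: 0x3C ⊕ 0x89 ⊕ 0xAE = 0x1B.
P'4: 0x9F ⊕ 0x29 ⊕ 0x2F = 0x99.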